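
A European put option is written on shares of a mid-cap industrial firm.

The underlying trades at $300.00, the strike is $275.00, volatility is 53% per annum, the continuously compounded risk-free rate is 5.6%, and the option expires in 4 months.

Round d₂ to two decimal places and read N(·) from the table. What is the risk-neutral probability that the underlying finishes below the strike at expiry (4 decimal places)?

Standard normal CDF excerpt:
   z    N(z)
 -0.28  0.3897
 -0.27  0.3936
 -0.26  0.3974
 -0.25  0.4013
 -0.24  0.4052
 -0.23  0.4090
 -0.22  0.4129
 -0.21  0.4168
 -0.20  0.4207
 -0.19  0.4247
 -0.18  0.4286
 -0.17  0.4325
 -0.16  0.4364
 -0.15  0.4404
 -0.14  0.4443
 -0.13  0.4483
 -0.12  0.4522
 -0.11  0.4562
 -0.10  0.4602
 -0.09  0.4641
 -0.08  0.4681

0.4247

σ√T = 0.53 × 0.5774 = 0.3060
ln(S/K) + (r + σ²/2)T = ln(300/275) + (0.056 + 0.53²/2)·0.3333 = 0.0870 + 0.0655 = 0.1525
d₁ = 0.1525 / 0.3060 = 0.4984 ≈ 0.50
d₂ = d₁ − σ√T = 0.4984 − 0.3060 = 0.1924 ≈ 0.19
Pr(exercise) under Q = N(−d₂) = N(-0.19) = 0.4247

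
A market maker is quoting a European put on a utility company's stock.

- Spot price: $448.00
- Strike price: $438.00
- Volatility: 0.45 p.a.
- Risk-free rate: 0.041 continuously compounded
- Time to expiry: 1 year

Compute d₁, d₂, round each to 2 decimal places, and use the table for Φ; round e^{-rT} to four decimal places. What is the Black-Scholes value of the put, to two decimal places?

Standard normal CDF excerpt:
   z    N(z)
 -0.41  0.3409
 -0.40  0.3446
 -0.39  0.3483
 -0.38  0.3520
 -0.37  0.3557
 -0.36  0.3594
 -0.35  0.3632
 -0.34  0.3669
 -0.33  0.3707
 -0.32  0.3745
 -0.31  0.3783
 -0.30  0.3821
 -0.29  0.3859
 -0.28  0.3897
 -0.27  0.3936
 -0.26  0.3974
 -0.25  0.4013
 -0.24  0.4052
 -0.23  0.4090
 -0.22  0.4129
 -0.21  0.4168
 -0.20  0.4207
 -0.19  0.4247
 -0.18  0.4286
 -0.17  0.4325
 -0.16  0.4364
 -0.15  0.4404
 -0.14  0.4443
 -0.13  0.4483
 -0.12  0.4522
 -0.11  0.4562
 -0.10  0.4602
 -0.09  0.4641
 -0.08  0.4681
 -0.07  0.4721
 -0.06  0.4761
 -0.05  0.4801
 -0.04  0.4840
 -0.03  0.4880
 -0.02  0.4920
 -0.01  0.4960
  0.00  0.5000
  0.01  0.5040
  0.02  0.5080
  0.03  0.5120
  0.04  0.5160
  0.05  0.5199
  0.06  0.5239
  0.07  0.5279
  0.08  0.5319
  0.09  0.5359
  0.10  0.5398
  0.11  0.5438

σ√T = 0.45 × 1.0000 = 0.4500
d₁ = [ln(448/438) + (0.041 + 0.45²/2)·1] / 0.4500 = [0.0226 + 0.1423] / 0.4500 = 0.3663 → 0.37
d₂ = d₁ − σ√T = 0.3663 − 0.4500 = -0.0837 → -0.08
e^(−rT) = e^(−0.041·1) = 0.9598
N(−d₂) = N(0.08) = 0.5319;  N(−d₁) = N(-0.37) = 0.3557
P = 438·0.9598·0.5319 − 448·0.3557 = 223.6067 − 159.3536 = 64.2531

$64.25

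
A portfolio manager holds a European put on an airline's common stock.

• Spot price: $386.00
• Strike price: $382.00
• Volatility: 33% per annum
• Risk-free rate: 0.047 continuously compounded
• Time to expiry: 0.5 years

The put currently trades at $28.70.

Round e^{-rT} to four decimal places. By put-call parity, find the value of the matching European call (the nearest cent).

e^(−rT) = e^(−0.047·0.5) = 0.9768
Put-call parity: C − P = S − K·e^(−rT) = 386 − 382·0.9768 = 386 − 373.1376 = 12.8624
C = P + (C − P) = 28.70 + (12.8624) = 41.5624

$41.56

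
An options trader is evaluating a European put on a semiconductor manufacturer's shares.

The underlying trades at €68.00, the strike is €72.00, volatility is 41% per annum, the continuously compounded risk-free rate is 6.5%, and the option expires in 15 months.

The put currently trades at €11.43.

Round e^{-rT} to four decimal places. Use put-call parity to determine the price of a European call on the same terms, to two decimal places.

e^(−rT) = e^(−0.065·1.25) = 0.9220
Put-call parity: C − P = S − K·e^(−rT) = 68 − 72·0.9220 = 68 − 66.3840 = 1.6160
C = P + (C − P) = 11.43 + (1.6160) = 13.0460

€13.05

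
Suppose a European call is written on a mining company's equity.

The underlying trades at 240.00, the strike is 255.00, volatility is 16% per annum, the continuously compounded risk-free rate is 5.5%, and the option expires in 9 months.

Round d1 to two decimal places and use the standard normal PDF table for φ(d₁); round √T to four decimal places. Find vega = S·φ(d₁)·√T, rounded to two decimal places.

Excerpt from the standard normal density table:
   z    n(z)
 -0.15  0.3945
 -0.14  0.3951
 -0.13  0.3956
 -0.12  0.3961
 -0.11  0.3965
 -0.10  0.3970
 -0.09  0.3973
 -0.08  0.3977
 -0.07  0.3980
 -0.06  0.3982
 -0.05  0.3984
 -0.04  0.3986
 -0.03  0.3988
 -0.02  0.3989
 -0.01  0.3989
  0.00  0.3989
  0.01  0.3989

82.72

T = 0.75;  σ√T = 0.1386
ln(S/K) + (r + σ²/2)T = ln(240/255) + (0.055 + 0.16²/2)·0.75 = -0.0606 + 0.0508 = -0.0098
d₁ = -0.0098 / 0.1386 = -0.0705 which rounds to -0.07
√T = √0.75 = 0.8660
φ(d₁) = φ(-0.07) = 0.3980
vega = S·φ(d₁)·√T = 240·0.3980·0.8660 = 82.7203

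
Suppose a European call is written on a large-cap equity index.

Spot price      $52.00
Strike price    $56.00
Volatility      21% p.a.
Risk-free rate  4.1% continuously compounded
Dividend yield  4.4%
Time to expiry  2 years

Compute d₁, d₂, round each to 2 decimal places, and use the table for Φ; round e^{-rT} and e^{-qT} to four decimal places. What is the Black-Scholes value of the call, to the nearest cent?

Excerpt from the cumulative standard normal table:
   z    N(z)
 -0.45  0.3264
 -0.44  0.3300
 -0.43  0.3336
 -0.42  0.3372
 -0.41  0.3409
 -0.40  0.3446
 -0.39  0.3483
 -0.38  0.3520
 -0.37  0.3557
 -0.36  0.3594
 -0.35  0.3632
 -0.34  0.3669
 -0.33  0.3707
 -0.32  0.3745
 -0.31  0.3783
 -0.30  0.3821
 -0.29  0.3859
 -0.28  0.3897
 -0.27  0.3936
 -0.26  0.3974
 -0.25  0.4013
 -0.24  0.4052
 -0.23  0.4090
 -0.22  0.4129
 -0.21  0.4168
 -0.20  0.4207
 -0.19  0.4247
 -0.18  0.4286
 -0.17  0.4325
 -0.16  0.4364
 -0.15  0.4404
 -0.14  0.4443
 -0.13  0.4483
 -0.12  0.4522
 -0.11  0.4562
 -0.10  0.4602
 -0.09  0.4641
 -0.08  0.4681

$4.14

σ√T = 0.21 × 1.4142 = 0.2970
ln(S/K) + (r − q + σ²/2)T = ln(52/56) + (0.041 − 0.044 + 0.21²/2)·2 = -0.0741 + 0.0381 = -0.0360
d₁ = -0.0360 / 0.2970 = -0.1212 ⇒ -0.12
d₂ = d₁ − σ√T = -0.1212 − 0.2970 = -0.4182 ⇒ -0.42
e^(−qT) = e^(−0.044·2) = 0.9158;  e^(−rT) = e^(−0.041·2) = 0.9213
C = 52·0.9158·N(-0.12) − 56·0.9213·N(-0.42) = 52·0.9158·0.4522 − 56·0.9213·0.3372 = 21.5345 − 17.3971 = 4.1374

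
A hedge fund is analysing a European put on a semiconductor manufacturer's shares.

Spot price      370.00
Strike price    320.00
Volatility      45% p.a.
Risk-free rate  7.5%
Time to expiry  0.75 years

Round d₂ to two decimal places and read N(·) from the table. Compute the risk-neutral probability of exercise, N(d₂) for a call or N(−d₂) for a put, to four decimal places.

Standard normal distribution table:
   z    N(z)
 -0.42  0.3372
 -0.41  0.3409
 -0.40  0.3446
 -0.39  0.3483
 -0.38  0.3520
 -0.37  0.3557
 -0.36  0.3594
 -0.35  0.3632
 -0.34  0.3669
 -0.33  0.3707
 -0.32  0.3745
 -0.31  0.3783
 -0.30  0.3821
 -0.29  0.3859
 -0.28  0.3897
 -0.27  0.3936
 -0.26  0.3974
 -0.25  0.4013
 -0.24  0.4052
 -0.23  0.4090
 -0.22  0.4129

σ√T = 0.45·√0.75 = 0.3897
d₁ = [ln(370/320) + (0.075 + 0.45²/2)·0.75] / 0.3897 = [0.1452 + 0.1322] / 0.3897 = 0.7117 ⇒ 0.71
d₂ = d₁ − σ√T = 0.7117 − 0.3897 = 0.3220 ⇒ 0.32
Pr(exercise) under Q = N(−d₂) = N(-0.32) = 0.3745

0.3745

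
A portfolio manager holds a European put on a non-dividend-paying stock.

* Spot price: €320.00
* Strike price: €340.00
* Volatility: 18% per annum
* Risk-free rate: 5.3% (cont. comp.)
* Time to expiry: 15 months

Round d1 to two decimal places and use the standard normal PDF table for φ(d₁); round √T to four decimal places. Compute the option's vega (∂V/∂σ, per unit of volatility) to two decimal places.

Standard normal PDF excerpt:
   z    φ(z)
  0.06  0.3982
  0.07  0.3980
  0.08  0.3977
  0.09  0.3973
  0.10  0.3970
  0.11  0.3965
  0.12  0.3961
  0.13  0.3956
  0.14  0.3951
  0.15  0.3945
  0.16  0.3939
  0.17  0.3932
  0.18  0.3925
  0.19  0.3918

σ√T = 0.18·√1.25 = 0.2012
ln(S/K) + (r + σ²/2)T = ln(320/340) + (0.053 + 0.18²/2)·1.25 = -0.0606 + 0.0865 = 0.0259
d₁ = 0.0259 / 0.2012 = 0.1286 which rounds to 0.13
√T = √1.25 = 1.1180
φ(d₁) = φ(0.13) = 0.3956
vega = S·φ(d₁)·√T = 320·0.3956·1.1180 = 141.5299

141.53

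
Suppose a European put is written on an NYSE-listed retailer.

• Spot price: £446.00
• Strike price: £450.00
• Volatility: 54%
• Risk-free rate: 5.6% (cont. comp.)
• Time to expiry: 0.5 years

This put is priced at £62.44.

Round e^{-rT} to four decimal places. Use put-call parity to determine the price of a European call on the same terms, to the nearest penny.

e^(−rT) = e^(−0.056·0.5) = 0.9724
Put-call parity: C − P = S − K·e^(−rT) = 446 − 450·0.9724 = 446 − 437.5800 = 8.4200
C = P + (C − P) = 62.44 + (8.4200) = 70.8600

£70.86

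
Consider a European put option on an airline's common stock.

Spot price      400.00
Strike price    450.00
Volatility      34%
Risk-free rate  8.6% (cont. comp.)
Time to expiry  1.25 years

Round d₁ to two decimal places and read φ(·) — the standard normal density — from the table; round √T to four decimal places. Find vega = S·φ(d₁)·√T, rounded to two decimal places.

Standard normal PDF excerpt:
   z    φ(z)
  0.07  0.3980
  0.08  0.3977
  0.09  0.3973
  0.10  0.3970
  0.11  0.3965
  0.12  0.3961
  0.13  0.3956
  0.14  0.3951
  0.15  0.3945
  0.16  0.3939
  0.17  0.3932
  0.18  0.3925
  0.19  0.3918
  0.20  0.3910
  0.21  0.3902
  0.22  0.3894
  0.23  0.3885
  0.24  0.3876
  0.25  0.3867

T = 1.25;  σ√T = 0.3801
d₁ = [ln(400/450) + (0.086 + 0.34²/2)·1.25] / 0.3801 = [-0.1178 + 0.1798] / 0.3801 = 0.1630 which rounds to 0.16
√T = √1.25 = 1.1180
φ(d₁) = φ(0.16) = 0.3939
vega = S·φ(d₁)·√T = 400·0.3939·1.1180 = 176.1521
(Call and put vega coincide under Black-Scholes.)

176.15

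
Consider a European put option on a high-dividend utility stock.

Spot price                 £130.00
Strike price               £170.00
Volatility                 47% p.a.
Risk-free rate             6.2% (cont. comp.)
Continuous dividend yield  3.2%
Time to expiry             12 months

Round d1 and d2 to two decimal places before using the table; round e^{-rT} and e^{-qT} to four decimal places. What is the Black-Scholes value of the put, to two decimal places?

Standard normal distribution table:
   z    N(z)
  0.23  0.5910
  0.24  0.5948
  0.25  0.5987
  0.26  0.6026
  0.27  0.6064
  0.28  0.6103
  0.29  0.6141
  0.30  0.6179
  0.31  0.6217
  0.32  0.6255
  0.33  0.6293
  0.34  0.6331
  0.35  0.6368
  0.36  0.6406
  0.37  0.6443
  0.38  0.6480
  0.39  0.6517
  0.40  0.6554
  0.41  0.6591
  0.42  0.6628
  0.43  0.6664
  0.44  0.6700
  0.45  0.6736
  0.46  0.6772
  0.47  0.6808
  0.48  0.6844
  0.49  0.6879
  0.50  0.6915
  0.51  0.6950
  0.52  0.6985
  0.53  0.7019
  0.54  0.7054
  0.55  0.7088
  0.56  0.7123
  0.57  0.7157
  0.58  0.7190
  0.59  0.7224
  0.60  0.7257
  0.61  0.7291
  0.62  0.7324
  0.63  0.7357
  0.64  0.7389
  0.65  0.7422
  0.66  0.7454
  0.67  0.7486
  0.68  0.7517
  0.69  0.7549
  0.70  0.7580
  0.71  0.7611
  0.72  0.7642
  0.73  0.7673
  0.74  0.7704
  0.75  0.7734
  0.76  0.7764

σ√T = 0.47 × 1.0000 = 0.4700
d₁ = [ln(130/170) + (0.062 − 0.032 + 0.47²/2)·1] / 0.4700 = [-0.2683 + 0.1404] / 0.4700 = -0.2719 ⇒ -0.27
d₂ = d₁ − σ√T = -0.2719 − 0.4700 = -0.7419 ⇒ -0.74
e^(−qT) = e^(−0.032·1) = 0.9685;  e^(−rT) = e^(−0.062·1) = 0.9399
P = 170·0.9399·N(0.74) − 130·0.9685·N(0.27) = 170·0.9399·0.7704 − 130·0.9685·0.6064 = 123.0968 − 76.3488 = 46.7480

£46.75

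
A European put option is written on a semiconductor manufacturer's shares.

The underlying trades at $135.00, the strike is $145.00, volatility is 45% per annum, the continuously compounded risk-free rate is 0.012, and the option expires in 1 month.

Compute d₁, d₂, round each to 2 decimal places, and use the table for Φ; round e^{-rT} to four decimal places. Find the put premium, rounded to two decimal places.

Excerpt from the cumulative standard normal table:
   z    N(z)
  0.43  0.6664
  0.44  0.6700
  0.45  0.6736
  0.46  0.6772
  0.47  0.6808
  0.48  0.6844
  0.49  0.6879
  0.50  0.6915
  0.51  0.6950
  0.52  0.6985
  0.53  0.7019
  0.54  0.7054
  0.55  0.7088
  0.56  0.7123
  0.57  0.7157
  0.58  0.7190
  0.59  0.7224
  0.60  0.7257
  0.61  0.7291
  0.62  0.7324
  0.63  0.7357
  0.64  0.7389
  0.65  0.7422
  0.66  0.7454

T = 0.08333;  σ√T = 0.1299
d₁ = [ln(135/145) + (0.012 + 0.45²/2)·0.08333] / 0.1299 = [-0.0715 + 0.0094] / 0.1299 = -0.4774 → -0.48
d₂ = d₁ − σ√T = -0.4774 − 0.1299 = -0.6073 → -0.61
e^(−rT) = e^(−0.012·0.08333) = 0.9990
N(−d₂) = N(0.61) = 0.7291;  N(−d₁) = N(0.48) = 0.6844
P = 145·0.9990·0.7291 − 135·0.6844 = 105.6138 − 92.3940 = 13.2198

$13.22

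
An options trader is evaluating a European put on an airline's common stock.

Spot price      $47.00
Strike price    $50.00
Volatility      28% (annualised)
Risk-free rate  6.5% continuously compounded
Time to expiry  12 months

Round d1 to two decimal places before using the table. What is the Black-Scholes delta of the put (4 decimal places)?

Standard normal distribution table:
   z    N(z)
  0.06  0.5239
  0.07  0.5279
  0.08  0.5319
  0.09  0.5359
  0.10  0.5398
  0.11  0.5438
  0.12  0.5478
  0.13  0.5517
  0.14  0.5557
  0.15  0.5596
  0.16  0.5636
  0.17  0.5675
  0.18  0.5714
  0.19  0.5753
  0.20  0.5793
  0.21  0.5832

σ√T = 0.28·√1 = 0.2800
d₁ = [ln(47/50) + (0.065 + 0.28²/2)·1] / 0.2800 = [-0.0619 + 0.1042] / 0.2800 = 0.1512 which rounds to 0.15
N(d₁) = N(0.15) = 0.5596
Δ_put = N(d₁) − 1 = 0.5596 − 1 = -0.4404

-0.4404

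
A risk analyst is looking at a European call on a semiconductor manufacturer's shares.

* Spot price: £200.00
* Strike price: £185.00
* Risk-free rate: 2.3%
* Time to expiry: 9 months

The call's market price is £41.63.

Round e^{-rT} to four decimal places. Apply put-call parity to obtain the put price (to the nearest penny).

exp(−rT) = exp(−0.023·0.75) = 0.9829
Put-call parity: C − P = S − K·e^(−rT) = 200 − 185·0.9829 = 200 − 181.8365 = 18.1635
P = C − (C − P) = 41.63 − (18.1635) = 23.4665

£23.47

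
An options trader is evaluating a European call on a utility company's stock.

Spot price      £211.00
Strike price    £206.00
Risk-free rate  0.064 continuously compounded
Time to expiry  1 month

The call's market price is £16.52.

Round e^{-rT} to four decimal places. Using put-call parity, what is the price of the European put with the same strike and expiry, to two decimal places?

exp(−rT) = exp(−0.064·0.08333) = 0.9947
Put-call parity: C − P = S − K·e^(−rT) = 211 − 206·0.9947 = 211 − 204.9082 = 6.0918
P = C − (C − P) = 16.52 − (6.0918) = 10.4282

£10.43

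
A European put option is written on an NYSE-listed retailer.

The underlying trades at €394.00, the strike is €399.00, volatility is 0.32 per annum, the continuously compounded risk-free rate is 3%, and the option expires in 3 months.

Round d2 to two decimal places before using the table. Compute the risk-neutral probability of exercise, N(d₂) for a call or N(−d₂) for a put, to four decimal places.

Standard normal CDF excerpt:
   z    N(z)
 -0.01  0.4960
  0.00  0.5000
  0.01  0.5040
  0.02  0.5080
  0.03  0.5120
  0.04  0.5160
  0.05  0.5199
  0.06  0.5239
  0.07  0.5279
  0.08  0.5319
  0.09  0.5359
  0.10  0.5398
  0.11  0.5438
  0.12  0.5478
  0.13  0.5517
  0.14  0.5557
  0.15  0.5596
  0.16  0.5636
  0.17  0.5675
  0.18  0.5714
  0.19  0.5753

0.5438

T = 0.25;  σ√T = 0.1600
d₁ = [ln(394/399) + (0.03 + 0.32²/2)·0.25] / 0.1600 = [-0.0126 + 0.0203] / 0.1600 = 0.0481 ⇒ 0.05
d₂ = d₁ − σ√T = 0.0481 − 0.1600 = -0.1119 ⇒ -0.11
Risk-neutral Pr[S_T < K] = N(−d₂) = N(0.11) = 0.5438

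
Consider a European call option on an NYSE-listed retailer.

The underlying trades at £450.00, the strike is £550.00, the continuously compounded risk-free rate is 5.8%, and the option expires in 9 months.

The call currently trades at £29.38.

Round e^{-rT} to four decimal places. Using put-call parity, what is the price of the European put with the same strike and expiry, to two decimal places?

£105.95

e^(−rT) = e^(−0.058·0.75) = 0.9574
Put-call parity: C − P = S − K·e^(−rT) = 450 − 550·0.9574 = 450 − 526.5700 = -76.5700
P = C − (C − P) = 29.38 − (-76.5700) = 105.9500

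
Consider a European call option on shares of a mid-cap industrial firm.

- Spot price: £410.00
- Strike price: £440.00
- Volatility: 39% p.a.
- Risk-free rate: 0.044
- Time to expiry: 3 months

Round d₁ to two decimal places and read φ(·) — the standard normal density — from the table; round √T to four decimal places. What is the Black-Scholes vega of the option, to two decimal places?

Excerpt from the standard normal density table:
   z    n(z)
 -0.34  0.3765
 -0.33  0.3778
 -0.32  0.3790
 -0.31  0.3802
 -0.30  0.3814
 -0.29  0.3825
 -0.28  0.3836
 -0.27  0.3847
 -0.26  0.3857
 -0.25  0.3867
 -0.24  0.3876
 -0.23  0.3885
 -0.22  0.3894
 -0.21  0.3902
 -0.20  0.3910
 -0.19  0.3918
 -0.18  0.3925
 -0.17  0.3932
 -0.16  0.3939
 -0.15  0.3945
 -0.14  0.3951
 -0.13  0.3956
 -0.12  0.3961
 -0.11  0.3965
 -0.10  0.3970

σ√T = 0.39·√0.25 = 0.1950
d₁ = [ln(410/440) + (0.044 + 0.39²/2)·0.25] / 0.1950 = [-0.0706 + 0.0300] / 0.1950 = -0.2082 which rounds to -0.21
√T = √0.25 = 0.5000
φ(d₁) = φ(-0.21) = 0.3902
vega = S·φ(d₁)·√T = 410·0.3902·0.5000 = 79.9910
(The put has the same vega.)

79.99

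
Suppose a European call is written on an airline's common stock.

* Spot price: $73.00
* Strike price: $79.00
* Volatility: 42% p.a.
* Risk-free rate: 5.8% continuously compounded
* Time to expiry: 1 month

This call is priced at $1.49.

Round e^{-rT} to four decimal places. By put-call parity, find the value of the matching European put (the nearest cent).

exp(−rT) = exp(−0.058·0.08333) = 0.9952
Put-call parity: C − P = S − K·e^(−rT) = 73 − 79·0.9952 = 73 − 78.6208 = -5.6208
P = C − (C − P) = 1.49 − (-5.6208) = 7.1108

$7.11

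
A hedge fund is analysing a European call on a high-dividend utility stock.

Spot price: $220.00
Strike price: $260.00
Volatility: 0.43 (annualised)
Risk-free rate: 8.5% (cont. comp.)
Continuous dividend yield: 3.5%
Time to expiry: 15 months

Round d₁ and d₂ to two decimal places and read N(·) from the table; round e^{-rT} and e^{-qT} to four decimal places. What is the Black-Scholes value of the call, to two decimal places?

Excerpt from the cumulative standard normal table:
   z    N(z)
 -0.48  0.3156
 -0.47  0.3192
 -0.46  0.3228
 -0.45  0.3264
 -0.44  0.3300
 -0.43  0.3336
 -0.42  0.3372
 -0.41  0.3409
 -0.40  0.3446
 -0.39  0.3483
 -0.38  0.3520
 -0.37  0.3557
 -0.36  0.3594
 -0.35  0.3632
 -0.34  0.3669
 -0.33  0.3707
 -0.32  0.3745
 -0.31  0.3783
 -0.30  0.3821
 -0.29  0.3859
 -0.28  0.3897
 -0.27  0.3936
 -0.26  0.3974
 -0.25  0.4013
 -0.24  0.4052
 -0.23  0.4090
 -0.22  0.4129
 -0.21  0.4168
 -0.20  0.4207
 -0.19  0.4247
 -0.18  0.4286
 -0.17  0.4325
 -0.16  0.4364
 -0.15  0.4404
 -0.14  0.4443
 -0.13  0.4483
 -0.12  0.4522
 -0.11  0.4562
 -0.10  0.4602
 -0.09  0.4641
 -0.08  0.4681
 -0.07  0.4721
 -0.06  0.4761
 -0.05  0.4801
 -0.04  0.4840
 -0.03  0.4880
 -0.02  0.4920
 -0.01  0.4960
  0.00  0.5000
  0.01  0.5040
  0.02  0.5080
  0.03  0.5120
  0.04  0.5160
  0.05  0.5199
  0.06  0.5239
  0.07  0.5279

$31.51

σ√T = 0.43·√1.25 = 0.4808
d₁ = [ln(220/260) + (0.085 − 0.035 + ½·0.43²)·1.25] / (σ√T) = (-0.1671 + 0.1781) / 0.4808 = 0.0229 which rounds to 0.02
d₂ = 0.0229 − 0.4808 = -0.4579 which rounds to -0.46
e^(−qT) = e^(−0.035·1.25) = 0.9572;  e^(−rT) = e^(−0.085·1.25) = 0.8992
N(d₁) = N(0.02) = 0.5080;  N(d₂) = N(-0.46) = 0.3228
C = 220·0.9572·0.5080 − 260·0.8992·0.3228 = 106.9767 − 75.4681 = 31.5086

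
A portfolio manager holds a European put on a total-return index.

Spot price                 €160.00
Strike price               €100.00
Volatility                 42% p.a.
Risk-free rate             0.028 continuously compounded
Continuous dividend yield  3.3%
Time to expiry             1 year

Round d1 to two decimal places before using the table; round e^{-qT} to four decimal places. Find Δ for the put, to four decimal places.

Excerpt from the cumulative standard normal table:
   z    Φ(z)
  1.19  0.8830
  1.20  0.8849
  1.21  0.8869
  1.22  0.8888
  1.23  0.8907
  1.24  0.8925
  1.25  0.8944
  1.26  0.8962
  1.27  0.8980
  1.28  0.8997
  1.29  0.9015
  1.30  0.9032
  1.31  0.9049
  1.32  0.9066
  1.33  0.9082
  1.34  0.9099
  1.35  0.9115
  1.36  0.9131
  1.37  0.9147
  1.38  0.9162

σ√T = 0.42·√1 = 0.4200
d₁ = [ln(160/100) + (0.028 − 0.033 + ½·0.42²)·1] / (σ√T) = (0.4700 + 0.0832) / 0.4200 = 1.3172 ≈ 1.32
N(d₁) = N(1.32) = 0.9066
Δ_put = e^(−qT)·(N(d₁) − 1) = 0.9675·(0.9066 − 1) = -0.0904

-0.0904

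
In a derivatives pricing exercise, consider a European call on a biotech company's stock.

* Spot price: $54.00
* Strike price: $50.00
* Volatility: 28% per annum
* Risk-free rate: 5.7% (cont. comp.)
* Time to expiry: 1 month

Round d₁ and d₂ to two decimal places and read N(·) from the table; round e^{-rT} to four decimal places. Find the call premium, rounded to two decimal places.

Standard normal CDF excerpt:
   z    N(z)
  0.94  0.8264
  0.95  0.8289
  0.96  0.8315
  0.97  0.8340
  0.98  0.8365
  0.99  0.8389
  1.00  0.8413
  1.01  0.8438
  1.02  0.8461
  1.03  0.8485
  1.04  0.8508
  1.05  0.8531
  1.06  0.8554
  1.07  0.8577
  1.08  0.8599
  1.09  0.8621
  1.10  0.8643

$4.56

T = 0.08333;  σ√T = 0.0808
ln(S/K) + (r + σ²/2)T = ln(54/50) + (0.057 + 0.28²/2)·0.08333 = 0.0770 + 0.0080 = 0.0850
d₁ = 0.0850 / 0.0808 = 1.0513 → 1.05
d₂ = d₁ − σ√T = 1.0513 − 0.0808 = 0.9705 → 0.97
e^(−rT) = e^(−0.057·0.08333) = 0.9953
N(d₁) = N(1.05) = 0.8531;  N(d₂) = N(0.97) = 0.8340
C = 54·0.8531 − 50·0.9953·0.8340 = 46.0674 − 41.5040 = 4.5634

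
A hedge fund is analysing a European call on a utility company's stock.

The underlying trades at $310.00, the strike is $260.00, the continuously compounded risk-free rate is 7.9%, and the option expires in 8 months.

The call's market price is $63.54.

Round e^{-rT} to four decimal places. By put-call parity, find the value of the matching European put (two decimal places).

$0.20

e^(−rT) = e^(−0.079·0.6667) = 0.9487
Put-call parity: C − P = S − K·e^(−rT) = 310 − 260·0.9487 = 310 − 246.6620 = 63.3380
P = C − (C − P) = 63.54 − (63.3380) = 0.2020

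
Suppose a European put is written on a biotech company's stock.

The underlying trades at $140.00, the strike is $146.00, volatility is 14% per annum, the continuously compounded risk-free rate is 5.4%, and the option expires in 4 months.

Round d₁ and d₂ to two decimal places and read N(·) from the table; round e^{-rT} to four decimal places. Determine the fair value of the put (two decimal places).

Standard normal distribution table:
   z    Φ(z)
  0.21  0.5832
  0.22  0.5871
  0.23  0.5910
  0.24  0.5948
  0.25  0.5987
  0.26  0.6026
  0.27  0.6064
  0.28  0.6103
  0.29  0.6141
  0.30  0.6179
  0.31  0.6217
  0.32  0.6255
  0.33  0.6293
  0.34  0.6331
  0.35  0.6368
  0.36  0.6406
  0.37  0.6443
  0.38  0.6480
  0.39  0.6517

σ√T = 0.14·√0.3333 = 0.0808
d₁ = [ln(140/146) + (0.054 + 0.14²/2)·0.3333] / 0.0808 = [-0.0420 + 0.0213] / 0.0808 = -0.2561 ≈ -0.26
d₂ = d₁ − σ√T = -0.2561 − 0.0808 = -0.3369 ≈ -0.34
exp(−rT) = exp(−0.054·0.3333) = 0.9822
N(−d₂) = N(0.34) = 0.6331;  N(−d₁) = N(0.26) = 0.6026
P = 146·0.9822·0.6331 − 140·0.6026 = 90.7873 − 84.3640 = 6.4233

$6.42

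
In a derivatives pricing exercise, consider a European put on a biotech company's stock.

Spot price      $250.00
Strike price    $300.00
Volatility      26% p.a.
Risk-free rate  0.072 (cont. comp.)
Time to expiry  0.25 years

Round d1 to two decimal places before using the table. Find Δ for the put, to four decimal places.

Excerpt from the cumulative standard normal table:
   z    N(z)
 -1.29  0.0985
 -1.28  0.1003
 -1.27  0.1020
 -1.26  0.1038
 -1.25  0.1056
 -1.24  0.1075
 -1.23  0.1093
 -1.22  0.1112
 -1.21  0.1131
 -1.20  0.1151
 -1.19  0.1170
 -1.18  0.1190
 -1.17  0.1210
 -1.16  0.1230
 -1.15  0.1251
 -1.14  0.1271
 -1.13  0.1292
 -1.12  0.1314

T = 0.25;  σ√T = 0.1300
d₁ = [ln(250/300) + (0.072 + 0.26²/2)·0.25] / 0.1300 = [-0.1823 + 0.0265] / 0.1300 = -1.1990 ⇒ -1.20
N(d₁) = N(-1.20) = 0.1151
Δ_put = N(d₁) − 1 = 0.1151 − 1 = -0.8849

-0.8849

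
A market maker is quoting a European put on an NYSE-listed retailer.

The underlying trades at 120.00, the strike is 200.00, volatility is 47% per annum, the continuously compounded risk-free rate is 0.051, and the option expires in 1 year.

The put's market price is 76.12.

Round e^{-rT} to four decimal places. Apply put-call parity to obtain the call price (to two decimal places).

6.06

e^(−rT) = e^(−0.051·1) = 0.9503
Put-call parity: C − P = S − K·e^(−rT) = 120 − 200·0.9503 = 120 − 190.0600 = -70.0600
C = P + (C − P) = 76.12 + (-70.0600) = 6.0600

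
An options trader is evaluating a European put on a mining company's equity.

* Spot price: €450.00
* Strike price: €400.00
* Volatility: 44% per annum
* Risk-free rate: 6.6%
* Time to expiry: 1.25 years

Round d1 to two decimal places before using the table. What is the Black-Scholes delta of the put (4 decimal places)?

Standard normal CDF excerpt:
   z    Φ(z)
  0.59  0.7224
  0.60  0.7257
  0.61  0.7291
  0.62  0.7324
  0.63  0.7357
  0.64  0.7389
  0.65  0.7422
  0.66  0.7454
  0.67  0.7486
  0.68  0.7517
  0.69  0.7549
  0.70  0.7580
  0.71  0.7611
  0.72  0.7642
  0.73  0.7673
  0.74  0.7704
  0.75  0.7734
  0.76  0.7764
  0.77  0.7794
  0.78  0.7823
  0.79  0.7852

T = 1.25;  σ√T = 0.4919
d₁ = [ln(450/400) + (0.066 + ½·0.44²)·1.25] / (σ√T) = (0.1178 + 0.2035) / 0.4919 = 0.6531 ≈ 0.65
N(d₁) = N(0.65) = 0.7422
Δ_put = N(d₁) − 1 = 0.7422 − 1 = -0.2578

-0.2578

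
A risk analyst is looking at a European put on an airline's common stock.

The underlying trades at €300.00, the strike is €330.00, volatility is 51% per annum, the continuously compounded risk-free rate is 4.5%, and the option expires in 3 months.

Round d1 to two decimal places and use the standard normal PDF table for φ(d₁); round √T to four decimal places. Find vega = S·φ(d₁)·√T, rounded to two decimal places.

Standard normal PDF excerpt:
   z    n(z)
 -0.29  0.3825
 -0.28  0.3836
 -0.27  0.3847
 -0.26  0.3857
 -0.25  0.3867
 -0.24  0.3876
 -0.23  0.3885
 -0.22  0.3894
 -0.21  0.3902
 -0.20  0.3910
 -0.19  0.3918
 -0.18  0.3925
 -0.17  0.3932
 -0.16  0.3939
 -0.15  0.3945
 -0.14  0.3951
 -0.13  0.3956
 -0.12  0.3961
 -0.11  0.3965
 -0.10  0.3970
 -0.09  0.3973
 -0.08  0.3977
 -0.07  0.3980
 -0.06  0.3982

T = 0.25;  σ√T = 0.2550
d₁ = [ln(300/330) + (0.045 + ½·0.51²)·0.25] / (σ√T) = (-0.0953 + 0.0438) / 0.2550 = -0.2021 which rounds to -0.20
√T = √0.25 = 0.5000
φ(d₁) = φ(-0.20) = 0.3910
vega = S·φ(d₁)·√T = 300·0.3910·0.5000 = 58.6500

58.65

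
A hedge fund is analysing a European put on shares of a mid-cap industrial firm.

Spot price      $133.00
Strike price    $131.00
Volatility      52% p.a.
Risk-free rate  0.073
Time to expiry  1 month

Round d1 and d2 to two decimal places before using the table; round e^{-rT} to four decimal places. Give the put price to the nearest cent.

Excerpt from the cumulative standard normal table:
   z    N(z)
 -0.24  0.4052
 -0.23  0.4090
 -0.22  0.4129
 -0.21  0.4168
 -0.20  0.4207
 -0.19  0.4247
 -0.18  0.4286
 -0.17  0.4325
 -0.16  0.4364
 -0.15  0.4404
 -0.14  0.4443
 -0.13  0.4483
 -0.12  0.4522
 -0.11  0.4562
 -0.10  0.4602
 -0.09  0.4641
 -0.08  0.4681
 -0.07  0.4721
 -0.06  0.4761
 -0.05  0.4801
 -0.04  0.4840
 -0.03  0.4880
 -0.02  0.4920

$6.55

T = 0.08333;  σ√T = 0.1501
ln(S/K) + (r + σ²/2)T = ln(133/131) + (0.073 + 0.52²/2)·0.08333 = 0.0152 + 0.0173 = 0.0325
d₁ = 0.0325 / 0.1501 = 0.2165 → 0.22
d₂ = d₁ − σ√T = 0.2165 − 0.1501 = 0.0664 → 0.07
exp(−rT) = exp(−0.073·0.08333) = 0.9939
P = 131·0.9939·N(-0.07) − 133·N(-0.22) = 131·0.9939·0.4721 − 133·0.4129 = 61.4678 − 54.9157 = 6.5521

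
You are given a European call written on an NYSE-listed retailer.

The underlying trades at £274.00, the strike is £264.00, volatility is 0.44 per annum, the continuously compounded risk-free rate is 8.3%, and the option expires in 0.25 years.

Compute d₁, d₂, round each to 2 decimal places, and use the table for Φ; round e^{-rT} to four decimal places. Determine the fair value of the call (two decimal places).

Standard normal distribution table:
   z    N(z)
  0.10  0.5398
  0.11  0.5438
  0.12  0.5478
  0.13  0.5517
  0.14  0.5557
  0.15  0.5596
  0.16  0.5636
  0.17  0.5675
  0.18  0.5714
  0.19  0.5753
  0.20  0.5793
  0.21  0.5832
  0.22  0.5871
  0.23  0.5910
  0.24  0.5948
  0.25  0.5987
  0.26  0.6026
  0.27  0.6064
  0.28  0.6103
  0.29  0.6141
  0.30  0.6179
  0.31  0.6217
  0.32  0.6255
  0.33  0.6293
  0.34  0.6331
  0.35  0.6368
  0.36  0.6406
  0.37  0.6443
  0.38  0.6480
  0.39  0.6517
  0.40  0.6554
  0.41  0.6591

£31.83

T = 0.25;  σ√T = 0.2200
d₁ = [ln(274/264) + (0.083 + 0.44²/2)·0.25] / 0.2200 = [0.0372 + 0.0450] / 0.2200 = 0.3733 → 0.37
d₂ = d₁ − σ√T = 0.3733 − 0.2200 = 0.1533 → 0.15
exp(−rT) = exp(−0.083·0.25) = 0.9795
N(d₁) = N(0.37) = 0.6443;  N(d₂) = N(0.15) = 0.5596
C = 274·0.6443 − 264·0.9795·0.5596 = 176.5382 − 144.7058 = 31.8324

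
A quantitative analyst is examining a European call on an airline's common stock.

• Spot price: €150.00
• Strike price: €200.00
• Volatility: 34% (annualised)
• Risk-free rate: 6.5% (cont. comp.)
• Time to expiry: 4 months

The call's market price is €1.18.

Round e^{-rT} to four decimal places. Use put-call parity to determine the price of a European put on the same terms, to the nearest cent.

exp(−rT) = exp(−0.065·0.3333) = 0.9786
Put-call parity: C − P = S − K·e^(−rT) = 150 − 200·0.9786 = 150 − 195.7200 = -45.7200
P = C − (C − P) = 1.18 − (-45.7200) = 46.9000

€46.90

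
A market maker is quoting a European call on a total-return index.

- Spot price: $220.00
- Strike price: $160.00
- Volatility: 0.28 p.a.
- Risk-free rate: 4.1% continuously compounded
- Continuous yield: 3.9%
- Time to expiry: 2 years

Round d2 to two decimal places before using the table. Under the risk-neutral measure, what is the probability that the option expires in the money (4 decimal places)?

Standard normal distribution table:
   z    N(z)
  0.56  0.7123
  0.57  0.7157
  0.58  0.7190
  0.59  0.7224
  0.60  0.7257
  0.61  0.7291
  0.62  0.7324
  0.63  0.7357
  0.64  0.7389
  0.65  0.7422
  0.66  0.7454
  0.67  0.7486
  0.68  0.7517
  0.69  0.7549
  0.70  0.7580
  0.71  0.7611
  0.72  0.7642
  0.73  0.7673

0.7324

T = 2;  σ√T = 0.3960
ln(S/K) + (r − q + σ²/2)T = ln(220/160) + (0.041 − 0.039 + 0.28²/2)·2 = 0.3185 + 0.0824 = 0.4009
d₁ = 0.4009 / 0.3960 = 1.0123 → 1.01
d₂ = d₁ − σ√T = 1.0123 − 0.3960 = 0.6163 → 0.62
Pr(exercise) under Q = N(d₂) = 0.7324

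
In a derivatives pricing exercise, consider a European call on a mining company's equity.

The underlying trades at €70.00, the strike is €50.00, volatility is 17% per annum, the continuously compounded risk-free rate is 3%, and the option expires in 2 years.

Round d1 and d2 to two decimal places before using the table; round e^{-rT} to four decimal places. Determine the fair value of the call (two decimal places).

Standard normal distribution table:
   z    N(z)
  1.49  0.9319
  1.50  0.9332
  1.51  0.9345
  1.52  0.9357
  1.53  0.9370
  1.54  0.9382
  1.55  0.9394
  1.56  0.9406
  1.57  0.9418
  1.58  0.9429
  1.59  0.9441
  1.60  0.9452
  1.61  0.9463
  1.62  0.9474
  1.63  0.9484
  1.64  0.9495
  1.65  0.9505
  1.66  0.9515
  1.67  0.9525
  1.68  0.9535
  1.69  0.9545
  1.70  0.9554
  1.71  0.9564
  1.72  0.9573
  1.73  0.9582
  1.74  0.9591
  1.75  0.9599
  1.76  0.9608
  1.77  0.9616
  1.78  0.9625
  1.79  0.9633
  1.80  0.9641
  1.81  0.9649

€23.19

T = 2;  σ√T = 0.2404
ln(S/K) + (r + σ²/2)T = ln(70/50) + (0.03 + 0.17²/2)·2 = 0.3365 + 0.0889 = 0.4254
d₁ = 0.4254 / 0.2404 = 1.7693 which rounds to 1.77
d₂ = d₁ − σ√T = 1.7693 − 0.2404 = 1.5289 which rounds to 1.53
e^(−rT) = e^(−0.03·2) = 0.9418
N(d₁) = N(1.77) = 0.9616;  N(d₂) = N(1.53) = 0.9370
C = 70·0.9616 − 50·0.9418·0.9370 = 67.3120 − 44.1233 = 23.1887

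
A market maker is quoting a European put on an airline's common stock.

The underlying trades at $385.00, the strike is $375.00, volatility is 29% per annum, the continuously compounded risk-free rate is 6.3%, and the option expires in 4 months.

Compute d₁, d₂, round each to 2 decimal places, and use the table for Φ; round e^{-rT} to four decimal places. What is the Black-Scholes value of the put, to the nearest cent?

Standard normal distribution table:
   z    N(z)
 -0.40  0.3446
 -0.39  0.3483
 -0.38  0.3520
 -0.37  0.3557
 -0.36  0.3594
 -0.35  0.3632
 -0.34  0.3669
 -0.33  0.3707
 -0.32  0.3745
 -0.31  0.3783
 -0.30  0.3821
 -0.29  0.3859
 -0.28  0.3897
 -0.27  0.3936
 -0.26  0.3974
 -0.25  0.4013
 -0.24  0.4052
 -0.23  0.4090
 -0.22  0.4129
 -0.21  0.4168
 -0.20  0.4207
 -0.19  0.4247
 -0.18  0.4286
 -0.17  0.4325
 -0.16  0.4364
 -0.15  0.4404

σ√T = 0.29·√0.3333 = 0.1674
d₁ = [ln(385/375) + (0.063 + 0.29²/2)·0.3333] / 0.1674 = [0.0263 + 0.0350] / 0.1674 = 0.3663 → 0.37
d₂ = d₁ − σ√T = 0.3663 − 0.1674 = 0.1989 → 0.20
exp(−rT) = exp(−0.063·0.3333) = 0.9792
N(−d₂) = N(-0.20) = 0.4207;  N(−d₁) = N(-0.37) = 0.3557
P = 375·0.9792·0.4207 − 385·0.3557 = 154.4810 − 136.9445 = 17.5365

$17.54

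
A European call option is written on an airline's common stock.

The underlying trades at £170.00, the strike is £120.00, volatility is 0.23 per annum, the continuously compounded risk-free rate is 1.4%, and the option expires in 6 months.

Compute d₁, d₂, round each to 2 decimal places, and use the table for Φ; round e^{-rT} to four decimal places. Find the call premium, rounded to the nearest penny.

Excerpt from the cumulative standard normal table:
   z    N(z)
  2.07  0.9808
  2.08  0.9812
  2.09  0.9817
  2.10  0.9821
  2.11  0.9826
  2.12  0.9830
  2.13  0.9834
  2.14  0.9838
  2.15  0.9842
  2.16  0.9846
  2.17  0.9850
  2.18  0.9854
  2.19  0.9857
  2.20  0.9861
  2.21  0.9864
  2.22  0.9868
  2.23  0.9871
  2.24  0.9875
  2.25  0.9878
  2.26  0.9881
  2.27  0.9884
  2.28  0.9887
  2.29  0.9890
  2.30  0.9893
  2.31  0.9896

T = 0.5;  σ√T = 0.1626
d₁ = [ln(170/120) + (0.014 + 0.23²/2)·0.5] / 0.1626 = [0.3483 + 0.0202] / 0.1626 = 2.2660 which rounds to 2.27
d₂ = d₁ − σ√T = 2.2660 − 0.1626 = 2.1034 which rounds to 2.10
exp(−rT) = exp(−0.014·0.5) = 0.9930
N(d₁) = N(2.27) = 0.9884;  N(d₂) = N(2.10) = 0.9821
C = 170·0.9884 − 120·0.9930·0.9821 = 168.0280 − 117.0270 = 51.0010

£51.00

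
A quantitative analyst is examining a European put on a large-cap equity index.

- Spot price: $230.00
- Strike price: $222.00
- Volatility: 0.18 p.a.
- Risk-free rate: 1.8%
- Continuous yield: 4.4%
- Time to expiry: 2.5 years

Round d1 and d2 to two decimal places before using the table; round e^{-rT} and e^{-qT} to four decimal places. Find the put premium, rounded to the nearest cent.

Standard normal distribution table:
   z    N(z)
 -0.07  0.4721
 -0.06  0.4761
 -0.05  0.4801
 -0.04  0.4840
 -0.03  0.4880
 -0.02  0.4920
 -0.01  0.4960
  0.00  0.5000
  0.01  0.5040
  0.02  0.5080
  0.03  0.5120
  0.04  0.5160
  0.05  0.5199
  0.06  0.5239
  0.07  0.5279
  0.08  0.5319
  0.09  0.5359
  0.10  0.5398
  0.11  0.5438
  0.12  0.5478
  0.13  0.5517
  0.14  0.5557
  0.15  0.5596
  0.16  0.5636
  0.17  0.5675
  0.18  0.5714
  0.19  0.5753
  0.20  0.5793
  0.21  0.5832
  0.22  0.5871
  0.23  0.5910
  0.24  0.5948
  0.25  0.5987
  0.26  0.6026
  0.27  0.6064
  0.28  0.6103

$27.34

T = 2.5;  σ√T = 0.2846
d₁ = [ln(230/222) + (0.018 − 0.044 + 0.18²/2)·2.5] / 0.2846 = [0.0354 − 0.0245] / 0.2846 = 0.0383 which rounds to 0.04
d₂ = d₁ − σ√T = 0.0383 − 0.2846 = -0.2463 which rounds to -0.25
e^(−qT) = e^(−0.044·2.5) = 0.8958;  e^(−rT) = e^(−0.018·2.5) = 0.9560
P = 222·0.9560·N(0.25) − 230·0.8958·N(-0.04) = 222·0.9560·0.5987 − 230·0.8958·0.4840 = 127.0633 − 99.7205 = 27.3428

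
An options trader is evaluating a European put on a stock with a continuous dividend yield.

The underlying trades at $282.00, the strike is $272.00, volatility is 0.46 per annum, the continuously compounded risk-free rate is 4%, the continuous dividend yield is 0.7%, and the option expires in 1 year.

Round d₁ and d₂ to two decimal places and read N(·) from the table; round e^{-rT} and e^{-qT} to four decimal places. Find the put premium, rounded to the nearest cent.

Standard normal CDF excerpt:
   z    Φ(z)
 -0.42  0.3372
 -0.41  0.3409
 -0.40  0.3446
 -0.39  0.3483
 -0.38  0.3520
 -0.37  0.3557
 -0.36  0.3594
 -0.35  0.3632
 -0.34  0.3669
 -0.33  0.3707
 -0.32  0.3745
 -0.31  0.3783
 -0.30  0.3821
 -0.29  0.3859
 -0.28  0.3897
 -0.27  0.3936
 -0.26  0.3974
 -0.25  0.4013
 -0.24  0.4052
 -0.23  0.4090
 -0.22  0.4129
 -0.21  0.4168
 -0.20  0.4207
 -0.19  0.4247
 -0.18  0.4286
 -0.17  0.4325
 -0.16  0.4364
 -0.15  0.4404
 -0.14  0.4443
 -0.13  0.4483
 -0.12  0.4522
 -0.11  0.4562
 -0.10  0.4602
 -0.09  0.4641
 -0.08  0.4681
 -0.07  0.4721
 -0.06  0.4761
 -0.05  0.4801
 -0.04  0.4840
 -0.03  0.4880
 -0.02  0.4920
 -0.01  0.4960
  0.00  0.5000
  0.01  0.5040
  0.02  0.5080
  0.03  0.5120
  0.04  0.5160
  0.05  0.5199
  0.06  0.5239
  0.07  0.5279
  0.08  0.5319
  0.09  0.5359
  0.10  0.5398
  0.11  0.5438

$40.44

σ√T = 0.46·√1 = 0.4600
ln(S/K) + (r − q + σ²/2)T = ln(282/272) + (0.04 − 0.007 + 0.46²/2)·1 = 0.0361 + 0.1388 = 0.1749
d₁ = 0.1749 / 0.4600 = 0.3802 ≈ 0.38
d₂ = d₁ − σ√T = 0.3802 − 0.4600 = -0.0798 ≈ -0.08
e^(−qT) = e^(−0.007·1) = 0.9930;  e^(−rT) = e^(−0.04·1) = 0.9608
P = 272·0.9608·N(0.08) − 282·0.9930·N(-0.38) = 272·0.9608·0.5319 − 282·0.9930·0.3520 = 139.0055 − 98.5692 = 40.4363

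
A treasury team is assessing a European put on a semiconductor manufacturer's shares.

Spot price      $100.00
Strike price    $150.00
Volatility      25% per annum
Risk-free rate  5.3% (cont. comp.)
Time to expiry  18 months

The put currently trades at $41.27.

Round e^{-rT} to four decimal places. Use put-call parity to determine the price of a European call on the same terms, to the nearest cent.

$2.73

e^(−rT) = e^(−0.053·1.5) = 0.9236
Put-call parity: C − P = S − K·e^(−rT) = 100 − 150·0.9236 = 100 − 138.5400 = -38.5400
C = P + (C − P) = 41.27 + (-38.5400) = 2.7300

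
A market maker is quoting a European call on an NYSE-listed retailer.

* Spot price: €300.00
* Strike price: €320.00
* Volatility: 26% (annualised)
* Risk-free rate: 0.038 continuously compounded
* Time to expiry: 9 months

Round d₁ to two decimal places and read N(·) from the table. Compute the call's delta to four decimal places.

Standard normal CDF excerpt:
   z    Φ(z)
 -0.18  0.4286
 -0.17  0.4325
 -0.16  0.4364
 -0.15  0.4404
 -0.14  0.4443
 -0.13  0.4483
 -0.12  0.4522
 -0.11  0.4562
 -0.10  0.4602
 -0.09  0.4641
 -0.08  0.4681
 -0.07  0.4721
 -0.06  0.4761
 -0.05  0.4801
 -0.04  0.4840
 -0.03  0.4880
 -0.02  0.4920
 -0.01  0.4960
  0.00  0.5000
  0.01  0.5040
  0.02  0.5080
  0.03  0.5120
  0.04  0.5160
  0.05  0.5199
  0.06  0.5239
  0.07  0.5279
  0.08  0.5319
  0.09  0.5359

σ√T = 0.26·√0.75 = 0.2252
d₁ = [ln(300/320) + (0.038 + ½·0.26²)·0.75] / (σ√T) = (-0.0645 + 0.0539) / 0.2252 = -0.0475 ⇒ -0.05
N(d₁) = N(-0.05) = 0.4801
Δ_call = N(d₁) = 0.4801

0.4801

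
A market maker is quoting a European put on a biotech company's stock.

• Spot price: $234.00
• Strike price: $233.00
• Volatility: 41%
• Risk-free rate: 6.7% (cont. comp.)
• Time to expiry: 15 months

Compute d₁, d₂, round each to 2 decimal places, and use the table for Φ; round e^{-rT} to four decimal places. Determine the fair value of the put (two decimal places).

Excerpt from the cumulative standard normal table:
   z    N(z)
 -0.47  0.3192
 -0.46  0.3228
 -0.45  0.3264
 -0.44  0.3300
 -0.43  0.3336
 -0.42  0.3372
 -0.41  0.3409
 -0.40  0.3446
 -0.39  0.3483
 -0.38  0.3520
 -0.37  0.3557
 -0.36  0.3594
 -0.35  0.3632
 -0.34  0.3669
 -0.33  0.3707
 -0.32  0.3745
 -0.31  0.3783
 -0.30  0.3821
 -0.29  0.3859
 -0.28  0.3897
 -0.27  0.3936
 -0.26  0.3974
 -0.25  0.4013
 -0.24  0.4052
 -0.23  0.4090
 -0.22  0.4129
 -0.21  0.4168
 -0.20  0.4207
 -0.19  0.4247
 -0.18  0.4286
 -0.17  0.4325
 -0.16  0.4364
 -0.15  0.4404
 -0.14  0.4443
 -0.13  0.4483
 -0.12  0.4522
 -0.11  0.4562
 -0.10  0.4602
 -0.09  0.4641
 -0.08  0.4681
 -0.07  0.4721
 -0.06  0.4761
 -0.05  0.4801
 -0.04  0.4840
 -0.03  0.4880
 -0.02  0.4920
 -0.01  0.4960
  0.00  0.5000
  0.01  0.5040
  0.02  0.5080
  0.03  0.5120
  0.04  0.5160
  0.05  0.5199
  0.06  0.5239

σ√T = 0.41 × 1.1180 = 0.4584
ln(S/K) + (r + σ²/2)T = ln(234/233) + (0.067 + 0.41²/2)·1.25 = 0.0043 + 0.1888 = 0.1931
d₁ = 0.1931 / 0.4584 = 0.4212 → 0.42
d₂ = d₁ − σ√T = 0.4212 − 0.4584 = -0.0372 → -0.04
exp(−rT) = exp(−0.067·1.25) = 0.9197
N(−d₂) = N(0.04) = 0.5160;  N(−d₁) = N(-0.42) = 0.3372
P = 233·0.9197·0.5160 − 234·0.3372 = 110.5737 − 78.9048 = 31.6689

$31.67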